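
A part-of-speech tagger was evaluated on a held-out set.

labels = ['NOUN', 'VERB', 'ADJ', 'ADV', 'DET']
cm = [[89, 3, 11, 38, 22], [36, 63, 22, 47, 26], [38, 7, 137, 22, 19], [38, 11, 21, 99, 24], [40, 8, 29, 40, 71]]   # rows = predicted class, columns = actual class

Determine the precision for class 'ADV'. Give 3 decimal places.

Treat 'ADV' as positive and all other classes as negative.
precision = TP/(TP+FP).
ADV: TP=99, FP=38+11+21+24=94 → 99/193 = 0.5130

0.513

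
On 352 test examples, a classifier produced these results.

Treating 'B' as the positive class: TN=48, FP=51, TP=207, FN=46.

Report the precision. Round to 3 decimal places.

Precision = TP/(TP+FP) = 207/(207+51) = 207/258 = 0.802

0.802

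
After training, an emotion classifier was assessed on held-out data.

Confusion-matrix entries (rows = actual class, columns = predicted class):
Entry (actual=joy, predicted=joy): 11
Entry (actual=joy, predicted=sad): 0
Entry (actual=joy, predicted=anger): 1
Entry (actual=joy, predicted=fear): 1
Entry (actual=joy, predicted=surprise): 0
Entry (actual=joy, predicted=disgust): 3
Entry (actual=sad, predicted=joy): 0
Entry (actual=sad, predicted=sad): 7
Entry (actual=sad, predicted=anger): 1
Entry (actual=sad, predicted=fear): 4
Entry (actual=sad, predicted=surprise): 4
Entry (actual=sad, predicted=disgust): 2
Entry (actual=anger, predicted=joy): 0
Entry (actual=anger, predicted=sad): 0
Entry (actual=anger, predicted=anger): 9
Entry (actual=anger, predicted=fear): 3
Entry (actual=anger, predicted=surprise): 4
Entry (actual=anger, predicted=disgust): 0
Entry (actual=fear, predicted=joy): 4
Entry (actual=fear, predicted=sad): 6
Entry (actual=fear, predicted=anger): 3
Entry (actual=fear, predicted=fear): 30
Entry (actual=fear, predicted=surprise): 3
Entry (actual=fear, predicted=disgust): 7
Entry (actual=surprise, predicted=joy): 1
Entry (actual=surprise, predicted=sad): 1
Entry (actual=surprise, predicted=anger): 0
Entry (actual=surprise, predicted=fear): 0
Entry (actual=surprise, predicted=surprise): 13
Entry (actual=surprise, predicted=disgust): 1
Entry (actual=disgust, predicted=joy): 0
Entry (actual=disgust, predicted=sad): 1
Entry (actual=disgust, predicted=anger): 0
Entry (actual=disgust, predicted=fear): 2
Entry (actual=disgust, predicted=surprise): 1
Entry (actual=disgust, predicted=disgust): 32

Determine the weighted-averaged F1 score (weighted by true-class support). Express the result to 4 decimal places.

Per-class F1 score (2·TP/(2·TP+FP+FN)):
  joy: TP=11, FP=0+0+4+1+0=5, FN=0+1+1+0+3=5 → 22/32 = 0.68750
  sad: TP=7, FP=0+0+6+1+1=8, FN=0+1+4+4+2=11 → 14/33 = 0.42424
  anger: TP=9, FP=1+1+3+0+0=5, FN=0+0+3+4+0=7 → 18/30 = 0.60000
  fear: TP=30, FP=1+4+3+0+2=10, FN=4+6+3+3+7=23 → 60/93 = 0.64516
  surprise: TP=13, FP=0+4+4+3+1=12, FN=1+1+0+0+1=3 → 26/41 = 0.63415
  disgust: TP=32, FP=3+2+0+7+1=13, FN=0+1+0+2+1=4 → 64/81 = 0.79012
Weighted-F1 score = Σ (supportᵢ/N)·F1 scoreᵢ with N=155: (16/155)·0.68750 + (18/155)·0.42424 + (16/155)·0.60000 + (53/155)·0.64516 + (16/155)·0.63415 + (36/155)·0.79012 = 0.6517

0.6517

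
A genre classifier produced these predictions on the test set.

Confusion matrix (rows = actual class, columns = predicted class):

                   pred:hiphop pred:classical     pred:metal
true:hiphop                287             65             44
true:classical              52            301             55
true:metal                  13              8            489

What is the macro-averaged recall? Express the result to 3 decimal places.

0.807

Per-class recall (TP/(TP+FN)):
  hiphop: TP=287, FN=65+44=109 → 287/396 = 0.7247
  classical: TP=301, FN=52+55=107 → 301/408 = 0.7377
  metal: TP=489, FN=13+8=21 → 489/510 = 0.9588
Macro-recall = mean = (0.7247 + 0.7377 + 0.9588) / 3 = 0.807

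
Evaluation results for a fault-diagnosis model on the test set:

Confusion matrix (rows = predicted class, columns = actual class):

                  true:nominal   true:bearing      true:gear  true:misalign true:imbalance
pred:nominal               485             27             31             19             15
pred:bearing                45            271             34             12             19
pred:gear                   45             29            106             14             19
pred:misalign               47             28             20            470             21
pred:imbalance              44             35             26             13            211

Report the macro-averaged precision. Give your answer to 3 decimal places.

0.699

Per-class precision (TP/(TP+FP)):
  nominal: TP=485, FP=27+31+19+15=92 → 485/577 = 0.8406
  bearing: TP=271, FP=45+34+12+19=110 → 271/381 = 0.7113
  gear: TP=106, FP=45+29+14+19=107 → 106/213 = 0.4977
  misalign: TP=470, FP=47+28+20+21=116 → 470/586 = 0.8020
  imbalance: TP=211, FP=44+35+26+13=118 → 211/329 = 0.6413
Macro-precision = mean = (0.8406 + 0.7113 + 0.4977 + 0.8020 + 0.6413) / 5 = 0.699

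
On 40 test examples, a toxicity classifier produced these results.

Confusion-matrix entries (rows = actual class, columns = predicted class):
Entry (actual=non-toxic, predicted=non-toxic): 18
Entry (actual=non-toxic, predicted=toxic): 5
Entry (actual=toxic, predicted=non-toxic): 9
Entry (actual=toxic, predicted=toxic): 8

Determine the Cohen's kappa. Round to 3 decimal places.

0.261

Observed agreement pₒ = trace/N = 26/40 = 0.6500
Expected agreement pₑ = Σ (rowᵢ·colᵢ)/N² = (23·27 + 17·13)/40² = 0.5263
κ = (pₒ − pₑ)/(1 − pₑ) = (0.6500 − 0.5263)/(1 − 0.5263) = 0.261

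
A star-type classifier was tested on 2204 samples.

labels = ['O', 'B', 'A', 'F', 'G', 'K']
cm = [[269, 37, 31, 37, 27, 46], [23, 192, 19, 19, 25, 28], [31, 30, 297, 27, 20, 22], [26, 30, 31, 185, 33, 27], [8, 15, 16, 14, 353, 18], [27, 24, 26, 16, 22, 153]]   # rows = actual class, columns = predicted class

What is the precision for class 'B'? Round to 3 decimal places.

0.585

Treat 'B' as positive and all other classes as negative.
precision = TP/(TP+FP).
B: TP=192, FP=37+30+30+15+24=136 → 192/328 = 0.5854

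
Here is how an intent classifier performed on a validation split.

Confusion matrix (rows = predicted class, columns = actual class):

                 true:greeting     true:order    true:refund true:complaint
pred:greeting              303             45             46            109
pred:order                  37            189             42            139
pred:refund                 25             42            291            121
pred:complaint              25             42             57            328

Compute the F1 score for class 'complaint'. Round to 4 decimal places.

Take TP from the diagonal, FP from the rest of the 'complaint' prediction marginal, FN from the rest of the 'complaint' actual marginal.
F1 score = 2·TP/(2·TP+FP+FN).
complaint: TP=328, FP=25+42+57=124, FN=109+139+121=369 → 656/1149 = 0.57093

0.5709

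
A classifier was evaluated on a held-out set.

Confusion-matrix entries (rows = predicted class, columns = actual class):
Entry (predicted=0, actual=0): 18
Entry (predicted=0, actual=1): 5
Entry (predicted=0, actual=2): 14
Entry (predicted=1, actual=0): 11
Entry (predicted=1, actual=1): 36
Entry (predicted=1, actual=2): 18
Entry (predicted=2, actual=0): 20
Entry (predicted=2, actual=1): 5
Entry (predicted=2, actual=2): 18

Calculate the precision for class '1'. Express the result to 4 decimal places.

0.5538

Take TP from the diagonal, FP from the rest of the '1' prediction marginal, FN from the rest of the '1' actual marginal.
precision = TP/(TP+FP).
1: TP=36, FP=11+18=29 → 36/65 = 0.55385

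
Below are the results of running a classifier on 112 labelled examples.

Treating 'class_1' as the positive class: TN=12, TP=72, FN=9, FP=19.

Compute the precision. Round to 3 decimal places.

Precision = TP/(TP+FP) = 72/(72+19) = 72/91 = 0.791

0.791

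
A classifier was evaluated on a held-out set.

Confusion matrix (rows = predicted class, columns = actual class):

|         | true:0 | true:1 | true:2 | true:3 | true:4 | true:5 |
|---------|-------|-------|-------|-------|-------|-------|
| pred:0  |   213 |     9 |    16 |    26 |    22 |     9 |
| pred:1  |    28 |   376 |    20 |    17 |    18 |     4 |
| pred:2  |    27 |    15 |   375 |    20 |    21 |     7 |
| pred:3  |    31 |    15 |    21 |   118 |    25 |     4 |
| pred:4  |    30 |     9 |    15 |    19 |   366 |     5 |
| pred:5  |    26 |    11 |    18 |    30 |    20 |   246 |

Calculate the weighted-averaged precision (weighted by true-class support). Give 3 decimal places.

Per-class precision (TP/(TP+FP)):
  0: TP=213, FP=9+16+26+22+9=82 → 213/295 = 0.7220
  1: TP=376, FP=28+20+17+18+4=87 → 376/463 = 0.8121
  2: TP=375, FP=27+15+20+21+7=90 → 375/465 = 0.8065
  3: TP=118, FP=31+15+21+25+4=96 → 118/214 = 0.5514
  4: TP=366, FP=30+9+15+19+5=78 → 366/444 = 0.8243
  5: TP=246, FP=26+11+18+30+20=105 → 246/351 = 0.7009
Weighted-precision = Σ (supportᵢ/N)·precisionᵢ with N=2232: (355/2232)·0.7220 + (435/2232)·0.8121 + (465/2232)·0.8065 + (230/2232)·0.5514 + (472/2232)·0.8243 + (275/2232)·0.7009 = 0.759

0.759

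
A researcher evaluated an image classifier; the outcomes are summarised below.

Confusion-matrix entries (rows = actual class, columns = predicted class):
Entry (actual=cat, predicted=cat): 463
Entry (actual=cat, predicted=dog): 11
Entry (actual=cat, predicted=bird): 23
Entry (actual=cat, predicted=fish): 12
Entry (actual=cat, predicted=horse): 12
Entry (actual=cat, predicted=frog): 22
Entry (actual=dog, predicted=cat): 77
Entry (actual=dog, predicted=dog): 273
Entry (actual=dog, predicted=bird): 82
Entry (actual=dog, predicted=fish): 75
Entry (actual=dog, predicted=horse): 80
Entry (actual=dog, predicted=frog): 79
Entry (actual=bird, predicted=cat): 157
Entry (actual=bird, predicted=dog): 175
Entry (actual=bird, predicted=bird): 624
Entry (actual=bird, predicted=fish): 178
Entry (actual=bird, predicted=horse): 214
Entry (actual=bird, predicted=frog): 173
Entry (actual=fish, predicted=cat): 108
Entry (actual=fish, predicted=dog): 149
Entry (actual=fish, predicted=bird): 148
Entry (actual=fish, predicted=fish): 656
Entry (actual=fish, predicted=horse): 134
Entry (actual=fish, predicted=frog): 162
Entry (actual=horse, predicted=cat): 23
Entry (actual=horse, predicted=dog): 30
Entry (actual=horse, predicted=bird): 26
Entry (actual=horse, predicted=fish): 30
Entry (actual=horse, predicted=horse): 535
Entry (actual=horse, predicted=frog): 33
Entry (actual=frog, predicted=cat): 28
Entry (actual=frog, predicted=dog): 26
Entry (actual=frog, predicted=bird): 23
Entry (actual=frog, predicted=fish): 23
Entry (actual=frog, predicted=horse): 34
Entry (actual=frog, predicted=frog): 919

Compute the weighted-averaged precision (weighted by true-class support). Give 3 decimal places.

0.612

Per-class precision (TP/(TP+FP)):
  cat: TP=463, FP=77+157+108+23+28=393 → 463/856 = 0.5409
  dog: TP=273, FP=11+175+149+30+26=391 → 273/664 = 0.4111
  bird: TP=624, FP=23+82+148+26+23=302 → 624/926 = 0.6739
  fish: TP=656, FP=12+75+178+30+23=318 → 656/974 = 0.6735
  horse: TP=535, FP=12+80+214+134+34=474 → 535/1009 = 0.5302
  frog: TP=919, FP=22+79+173+162+33=469 → 919/1388 = 0.6621
Weighted-precision = Σ (supportᵢ/N)·precisionᵢ with N=5817: (543/5817)·0.5409 + (666/5817)·0.4111 + (1521/5817)·0.6739 + (1357/5817)·0.6735 + (677/5817)·0.5302 + (1053/5817)·0.6621 = 0.612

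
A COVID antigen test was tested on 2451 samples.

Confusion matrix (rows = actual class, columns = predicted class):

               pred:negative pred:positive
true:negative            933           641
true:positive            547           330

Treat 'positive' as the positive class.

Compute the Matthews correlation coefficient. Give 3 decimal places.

MCC = (TP·TN − FP·FN) / √((TP+FP)(TP+FN)(TN+FP)(TN+FN))
Numerator = 330·933 − 641·547 = -42737
Denominator = √(971·877·1574·1480) = √1983742357840 = 1408453.8891
MCC = -42737 / 1408453.8891 = -0.030

-0.030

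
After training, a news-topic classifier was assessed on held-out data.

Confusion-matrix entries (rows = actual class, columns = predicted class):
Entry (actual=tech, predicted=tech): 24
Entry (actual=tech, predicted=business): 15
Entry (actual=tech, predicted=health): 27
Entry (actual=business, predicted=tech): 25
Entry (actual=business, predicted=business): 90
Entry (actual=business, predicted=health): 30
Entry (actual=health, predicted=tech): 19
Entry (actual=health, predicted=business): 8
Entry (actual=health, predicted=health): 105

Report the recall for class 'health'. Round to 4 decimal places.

0.7955

One-vs-rest for 'health': TP = diagonal; FP = other classes predicted 'health'; FN = 'health' predicted as other.
recall = TP/(TP+FN).
health: TP=105, FN=19+8=27 → 105/132 = 0.79545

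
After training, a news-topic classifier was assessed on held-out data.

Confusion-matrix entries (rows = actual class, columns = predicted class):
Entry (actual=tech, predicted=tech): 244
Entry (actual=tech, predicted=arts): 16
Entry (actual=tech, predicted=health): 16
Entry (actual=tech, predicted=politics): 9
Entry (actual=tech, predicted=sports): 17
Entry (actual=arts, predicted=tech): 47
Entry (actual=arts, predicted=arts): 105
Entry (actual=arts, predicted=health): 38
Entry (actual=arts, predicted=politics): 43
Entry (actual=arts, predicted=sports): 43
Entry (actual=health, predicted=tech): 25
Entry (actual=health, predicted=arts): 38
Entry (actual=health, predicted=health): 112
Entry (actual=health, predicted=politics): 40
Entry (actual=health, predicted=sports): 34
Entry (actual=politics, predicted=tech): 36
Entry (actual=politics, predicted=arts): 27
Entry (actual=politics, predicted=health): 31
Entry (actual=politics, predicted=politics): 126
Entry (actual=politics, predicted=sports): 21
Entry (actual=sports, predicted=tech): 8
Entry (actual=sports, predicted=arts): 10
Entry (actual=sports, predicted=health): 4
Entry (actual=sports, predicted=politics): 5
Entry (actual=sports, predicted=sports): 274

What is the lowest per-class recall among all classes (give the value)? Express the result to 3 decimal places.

Per-class recall (TP/(TP+FN)):
  tech: TP=244, FN=16+16+9+17=58 → 244/302 = 0.8079
  arts: TP=105, FN=47+38+43+43=171 → 105/276 = 0.3804
  health: TP=112, FN=25+38+40+34=137 → 112/249 = 0.4498
  politics: TP=126, FN=36+27+31+21=115 → 126/241 = 0.5228
  sports: TP=274, FN=8+10+4+5=27 → 274/301 = 0.9103
Lowest is class 'arts' with recall = 0.380.

0.380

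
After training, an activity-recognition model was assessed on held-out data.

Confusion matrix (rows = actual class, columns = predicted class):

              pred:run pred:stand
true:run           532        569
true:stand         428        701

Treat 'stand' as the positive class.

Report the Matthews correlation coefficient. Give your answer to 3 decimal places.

MCC = (TP·TN − FP·FN) / √((TP+FP)(TP+FN)(TN+FP)(TN+FN))
Numerator = 701·532 − 569·428 = 129400
Denominator = √(1270·1129·1101·960) = √1515500956800 = 1231056.8455
MCC = 129400 / 1231056.8455 = 0.105

0.105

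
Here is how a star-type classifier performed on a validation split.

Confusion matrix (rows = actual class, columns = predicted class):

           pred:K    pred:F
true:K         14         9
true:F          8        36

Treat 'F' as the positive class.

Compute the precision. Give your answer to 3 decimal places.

Precision = TP/(TP+FP) = 36/(36+9) = 36/45 = 0.800

0.800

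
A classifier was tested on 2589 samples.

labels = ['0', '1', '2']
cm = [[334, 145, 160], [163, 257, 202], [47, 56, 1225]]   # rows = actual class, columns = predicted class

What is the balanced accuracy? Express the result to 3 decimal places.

0.619

Balanced accuracy = mean of per-class recall.
  0: recall = 334/639 = 0.5227
  1: recall = 257/622 = 0.4132
  2: recall = 1225/1328 = 0.9224
Mean = (0.5227 + 0.4132 + 0.9224) / 3 = 0.619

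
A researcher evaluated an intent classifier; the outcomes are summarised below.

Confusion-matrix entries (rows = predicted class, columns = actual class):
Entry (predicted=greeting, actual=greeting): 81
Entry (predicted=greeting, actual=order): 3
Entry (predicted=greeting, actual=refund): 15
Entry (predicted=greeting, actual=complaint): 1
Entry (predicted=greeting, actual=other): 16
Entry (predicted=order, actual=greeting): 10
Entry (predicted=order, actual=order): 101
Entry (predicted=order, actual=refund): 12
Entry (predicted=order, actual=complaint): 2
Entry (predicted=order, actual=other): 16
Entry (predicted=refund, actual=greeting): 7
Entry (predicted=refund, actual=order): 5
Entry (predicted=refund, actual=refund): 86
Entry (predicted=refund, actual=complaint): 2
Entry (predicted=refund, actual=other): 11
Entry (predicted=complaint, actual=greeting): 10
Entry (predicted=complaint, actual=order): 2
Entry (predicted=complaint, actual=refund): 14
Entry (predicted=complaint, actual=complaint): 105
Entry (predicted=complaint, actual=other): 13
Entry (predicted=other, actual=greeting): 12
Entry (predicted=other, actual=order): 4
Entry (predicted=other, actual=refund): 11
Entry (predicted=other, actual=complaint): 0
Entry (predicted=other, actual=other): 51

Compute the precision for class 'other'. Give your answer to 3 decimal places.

One-vs-rest for 'other': TP = diagonal; FP = other classes predicted 'other'; FN = 'other' predicted as other.
precision = TP/(TP+FP).
other: TP=51, FP=12+4+11+0=27 → 51/78 = 0.6538

0.654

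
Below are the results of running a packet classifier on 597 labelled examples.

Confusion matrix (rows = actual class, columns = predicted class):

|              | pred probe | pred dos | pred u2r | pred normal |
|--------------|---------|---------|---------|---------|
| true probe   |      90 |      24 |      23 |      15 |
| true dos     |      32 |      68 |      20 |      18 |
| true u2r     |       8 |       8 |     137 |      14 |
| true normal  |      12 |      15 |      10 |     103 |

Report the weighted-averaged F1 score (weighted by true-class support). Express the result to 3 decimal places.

0.661

Per-class F1 score (2·TP/(2·TP+FP+FN)):
  probe: TP=90, FP=32+8+12=52, FN=24+23+15=62 → 180/294 = 0.6122
  dos: TP=68, FP=24+8+15=47, FN=32+20+18=70 → 136/253 = 0.5375
  u2r: TP=137, FP=23+20+10=53, FN=8+8+14=30 → 274/357 = 0.7675
  normal: TP=103, FP=15+18+14=47, FN=12+15+10=37 → 206/290 = 0.7103
Weighted-F1 score = Σ (supportᵢ/N)·F1 scoreᵢ with N=597: (152/597)·0.6122 + (138/597)·0.5375 + (167/597)·0.7675 + (140/597)·0.7103 = 0.661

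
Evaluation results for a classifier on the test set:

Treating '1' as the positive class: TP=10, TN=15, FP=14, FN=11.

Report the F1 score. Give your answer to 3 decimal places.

Precision = TP/(TP+FP) = 10/24 = 0.4167
Recall = TP/(TP+FN) = 10/21 = 0.4762
F1 = 2·TP/(2·TP+FP+FN) = 20/45 = 0.444

0.444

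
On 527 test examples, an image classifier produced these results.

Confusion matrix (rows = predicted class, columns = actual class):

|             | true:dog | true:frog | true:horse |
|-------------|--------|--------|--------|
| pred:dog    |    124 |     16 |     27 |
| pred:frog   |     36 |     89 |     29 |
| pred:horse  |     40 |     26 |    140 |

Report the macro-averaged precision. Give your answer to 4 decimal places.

Per-class precision (TP/(TP+FP)):
  dog: TP=124, FP=16+27=43 → 124/167 = 0.74251
  frog: TP=89, FP=36+29=65 → 89/154 = 0.57792
  horse: TP=140, FP=40+26=66 → 140/206 = 0.67961
Macro-precision = mean = (0.74251 + 0.57792 + 0.67961) / 3 = 0.6667

0.6667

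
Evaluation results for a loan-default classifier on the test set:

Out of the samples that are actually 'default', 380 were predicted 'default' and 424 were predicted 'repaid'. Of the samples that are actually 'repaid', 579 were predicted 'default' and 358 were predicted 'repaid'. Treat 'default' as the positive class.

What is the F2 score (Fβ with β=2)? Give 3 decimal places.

0.455

Fβ = (1+β²)·TP / ((1+β²)·TP + β²·FN + FP), with β²=4
= 5·380 / (5·380 + 4·424 + 579) = 0.455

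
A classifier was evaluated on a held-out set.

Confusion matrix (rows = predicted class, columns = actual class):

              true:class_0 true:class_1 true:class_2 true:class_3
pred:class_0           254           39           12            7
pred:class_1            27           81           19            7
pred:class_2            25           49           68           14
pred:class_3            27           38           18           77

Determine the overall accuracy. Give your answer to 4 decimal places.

Accuracy = trace / total = (254+81+68+77=480) / 762 = 480/762 = 0.6299

0.6299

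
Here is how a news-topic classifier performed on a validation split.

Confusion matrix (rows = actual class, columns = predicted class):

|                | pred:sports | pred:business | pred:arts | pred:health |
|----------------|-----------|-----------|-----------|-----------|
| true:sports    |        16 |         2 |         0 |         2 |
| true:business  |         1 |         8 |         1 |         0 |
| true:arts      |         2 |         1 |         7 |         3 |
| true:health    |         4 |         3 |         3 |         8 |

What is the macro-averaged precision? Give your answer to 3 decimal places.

0.630

Per-class precision (TP/(TP+FP)):
  sports: TP=16, FP=1+2+4=7 → 16/23 = 0.6957
  business: TP=8, FP=2+1+3=6 → 8/14 = 0.5714
  arts: TP=7, FP=0+1+3=4 → 7/11 = 0.6364
  health: TP=8, FP=2+0+3=5 → 8/13 = 0.6154
Macro-precision = mean = (0.6957 + 0.5714 + 0.6364 + 0.6154) / 4 = 0.630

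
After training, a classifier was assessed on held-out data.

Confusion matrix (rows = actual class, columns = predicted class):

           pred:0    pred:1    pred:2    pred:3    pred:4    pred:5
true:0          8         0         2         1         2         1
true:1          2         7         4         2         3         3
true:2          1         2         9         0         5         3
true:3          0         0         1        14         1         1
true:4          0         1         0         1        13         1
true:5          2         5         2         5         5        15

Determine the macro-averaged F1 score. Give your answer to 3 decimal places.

0.542

Per-class F1 score (2·TP/(2·TP+FP+FN)):
  0: TP=8, FP=2+1+0+0+2=5, FN=0+2+1+2+1=6 → 16/27 = 0.5926
  1: TP=7, FP=0+2+0+1+5=8, FN=2+4+2+3+3=14 → 14/36 = 0.3889
  2: TP=9, FP=2+4+1+0+2=9, FN=1+2+0+5+3=11 → 18/38 = 0.4737
  3: TP=14, FP=1+2+0+1+5=9, FN=0+0+1+1+1=3 → 28/40 = 0.7000
  4: TP=13, FP=2+3+5+1+5=16, FN=0+1+0+1+1=3 → 26/45 = 0.5778
  5: TP=15, FP=1+3+3+1+1=9, FN=2+5+2+5+5=19 → 30/58 = 0.5172
Macro-F1 score = mean = (0.5926 + 0.3889 + 0.4737 + 0.7000 + 0.5778 + 0.5172) / 6 = 0.542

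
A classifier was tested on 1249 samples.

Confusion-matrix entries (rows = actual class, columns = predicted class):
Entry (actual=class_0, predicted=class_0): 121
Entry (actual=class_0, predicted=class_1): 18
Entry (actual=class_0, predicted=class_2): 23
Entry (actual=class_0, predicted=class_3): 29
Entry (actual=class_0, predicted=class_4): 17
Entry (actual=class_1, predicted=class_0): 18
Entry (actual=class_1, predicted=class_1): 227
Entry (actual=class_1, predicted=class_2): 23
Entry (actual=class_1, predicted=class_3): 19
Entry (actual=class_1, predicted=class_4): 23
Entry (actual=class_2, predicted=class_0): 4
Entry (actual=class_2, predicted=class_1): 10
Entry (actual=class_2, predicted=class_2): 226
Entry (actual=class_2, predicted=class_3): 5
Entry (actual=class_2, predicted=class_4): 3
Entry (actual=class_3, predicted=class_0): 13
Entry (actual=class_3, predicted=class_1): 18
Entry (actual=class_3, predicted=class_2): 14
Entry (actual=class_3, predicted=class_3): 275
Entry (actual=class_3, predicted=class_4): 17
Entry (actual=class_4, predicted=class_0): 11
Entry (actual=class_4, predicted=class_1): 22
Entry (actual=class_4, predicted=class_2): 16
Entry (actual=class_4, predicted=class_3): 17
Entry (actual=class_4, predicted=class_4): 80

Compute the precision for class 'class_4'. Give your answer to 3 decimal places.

0.571

precision = TP/(TP+FP).
class_4: TP=80, FP=17+23+3+17=60 → 80/140 = 0.5714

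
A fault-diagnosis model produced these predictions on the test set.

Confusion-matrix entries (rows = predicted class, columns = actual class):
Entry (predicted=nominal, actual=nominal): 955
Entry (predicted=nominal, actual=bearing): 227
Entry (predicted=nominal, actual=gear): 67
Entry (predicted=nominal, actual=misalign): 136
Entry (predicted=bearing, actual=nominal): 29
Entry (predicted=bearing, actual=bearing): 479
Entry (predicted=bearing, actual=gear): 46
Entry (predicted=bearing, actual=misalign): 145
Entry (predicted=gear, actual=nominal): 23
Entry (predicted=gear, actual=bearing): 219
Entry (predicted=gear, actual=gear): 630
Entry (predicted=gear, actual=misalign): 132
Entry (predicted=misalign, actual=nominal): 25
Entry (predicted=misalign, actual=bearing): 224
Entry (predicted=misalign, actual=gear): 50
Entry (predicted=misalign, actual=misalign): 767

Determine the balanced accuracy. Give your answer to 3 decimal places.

Balanced accuracy = mean of per-class recall.
  nominal: recall = 955/1032 = 0.9254
  bearing: recall = 479/1149 = 0.4169
  gear: recall = 630/793 = 0.7945
  misalign: recall = 767/1180 = 0.6500
Mean = (0.9254 + 0.4169 + 0.7945 + 0.6500) / 4 = 0.697

0.697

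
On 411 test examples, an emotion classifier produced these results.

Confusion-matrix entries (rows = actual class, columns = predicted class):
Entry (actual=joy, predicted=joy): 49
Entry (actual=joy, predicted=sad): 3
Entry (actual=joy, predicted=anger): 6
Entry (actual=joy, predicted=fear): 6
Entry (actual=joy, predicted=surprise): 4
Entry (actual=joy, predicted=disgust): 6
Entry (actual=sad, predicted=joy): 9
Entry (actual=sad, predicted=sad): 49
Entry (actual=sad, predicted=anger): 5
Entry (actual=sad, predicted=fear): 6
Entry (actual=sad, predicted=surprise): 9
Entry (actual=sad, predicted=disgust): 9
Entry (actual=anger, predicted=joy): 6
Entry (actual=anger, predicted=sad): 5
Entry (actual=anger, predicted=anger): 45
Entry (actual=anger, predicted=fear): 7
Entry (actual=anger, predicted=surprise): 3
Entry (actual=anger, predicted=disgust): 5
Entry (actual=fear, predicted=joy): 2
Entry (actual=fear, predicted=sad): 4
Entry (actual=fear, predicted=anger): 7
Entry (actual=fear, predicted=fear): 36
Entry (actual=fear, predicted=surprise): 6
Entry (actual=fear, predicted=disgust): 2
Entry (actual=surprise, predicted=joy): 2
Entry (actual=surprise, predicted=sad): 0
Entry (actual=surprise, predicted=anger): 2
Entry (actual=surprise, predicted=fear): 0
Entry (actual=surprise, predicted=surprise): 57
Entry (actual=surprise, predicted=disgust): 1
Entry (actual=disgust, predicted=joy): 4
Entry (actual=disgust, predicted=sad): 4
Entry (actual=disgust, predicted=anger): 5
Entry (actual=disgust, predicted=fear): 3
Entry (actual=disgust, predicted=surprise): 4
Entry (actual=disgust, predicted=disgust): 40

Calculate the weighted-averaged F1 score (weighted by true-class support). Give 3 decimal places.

0.668

Per-class F1 score (2·TP/(2·TP+FP+FN)):
  joy: TP=49, FP=9+6+2+2+4=23, FN=3+6+6+4+6=25 → 98/146 = 0.6712
  sad: TP=49, FP=3+5+4+0+4=16, FN=9+5+6+9+9=38 → 98/152 = 0.6447
  anger: TP=45, FP=6+5+7+2+5=25, FN=6+5+7+3+5=26 → 90/141 = 0.6383
  fear: TP=36, FP=6+6+7+0+3=22, FN=2+4+7+6+2=21 → 72/115 = 0.6261
  surprise: TP=57, FP=4+9+3+6+4=26, FN=2+0+2+0+1=5 → 114/145 = 0.7862
  disgust: TP=40, FP=6+9+5+2+1=23, FN=4+4+5+3+4=20 → 80/123 = 0.6504
Weighted-F1 score = Σ (supportᵢ/N)·F1 scoreᵢ with N=411: (74/411)·0.6712 + (87/411)·0.6447 + (71/411)·0.6383 + (57/411)·0.6261 + (62/411)·0.7862 + (60/411)·0.6504 = 0.668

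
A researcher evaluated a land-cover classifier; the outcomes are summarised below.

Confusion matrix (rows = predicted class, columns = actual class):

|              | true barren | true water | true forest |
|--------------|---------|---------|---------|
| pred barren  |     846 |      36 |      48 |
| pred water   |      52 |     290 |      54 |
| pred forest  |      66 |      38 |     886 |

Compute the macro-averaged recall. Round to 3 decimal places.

0.857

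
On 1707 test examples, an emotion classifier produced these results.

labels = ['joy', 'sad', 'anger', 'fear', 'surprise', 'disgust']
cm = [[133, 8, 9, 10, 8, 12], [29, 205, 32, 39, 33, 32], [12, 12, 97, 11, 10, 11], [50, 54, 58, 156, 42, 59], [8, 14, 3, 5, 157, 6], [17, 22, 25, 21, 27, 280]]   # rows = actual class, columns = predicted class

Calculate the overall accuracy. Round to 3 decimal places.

0.602

Accuracy = trace / total = (133+205+97+156+157+280=1028) / 1707 = 1028/1707 = 0.602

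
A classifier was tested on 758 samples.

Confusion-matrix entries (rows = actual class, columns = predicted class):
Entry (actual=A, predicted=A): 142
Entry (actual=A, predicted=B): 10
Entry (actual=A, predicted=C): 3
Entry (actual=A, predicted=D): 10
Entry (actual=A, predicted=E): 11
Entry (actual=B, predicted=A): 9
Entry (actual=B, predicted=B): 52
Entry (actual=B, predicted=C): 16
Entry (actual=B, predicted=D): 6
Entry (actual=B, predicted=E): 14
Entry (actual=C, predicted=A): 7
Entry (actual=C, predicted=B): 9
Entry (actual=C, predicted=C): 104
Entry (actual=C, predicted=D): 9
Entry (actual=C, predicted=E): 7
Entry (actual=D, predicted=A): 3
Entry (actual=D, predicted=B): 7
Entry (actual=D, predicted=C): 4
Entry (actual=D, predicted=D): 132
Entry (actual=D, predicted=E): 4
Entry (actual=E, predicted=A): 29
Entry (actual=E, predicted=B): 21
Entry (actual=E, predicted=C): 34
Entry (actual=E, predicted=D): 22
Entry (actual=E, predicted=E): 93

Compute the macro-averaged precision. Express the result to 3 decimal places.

0.675

Per-class precision (TP/(TP+FP)):
  A: TP=142, FP=9+7+3+29=48 → 142/190 = 0.7474
  B: TP=52, FP=10+9+7+21=47 → 52/99 = 0.5253
  C: TP=104, FP=3+16+4+34=57 → 104/161 = 0.6460
  D: TP=132, FP=10+6+9+22=47 → 132/179 = 0.7374
  E: TP=93, FP=11+14+7+4=36 → 93/129 = 0.7209
Macro-precision = mean = (0.7474 + 0.5253 + 0.6460 + 0.7374 + 0.7209) / 5 = 0.675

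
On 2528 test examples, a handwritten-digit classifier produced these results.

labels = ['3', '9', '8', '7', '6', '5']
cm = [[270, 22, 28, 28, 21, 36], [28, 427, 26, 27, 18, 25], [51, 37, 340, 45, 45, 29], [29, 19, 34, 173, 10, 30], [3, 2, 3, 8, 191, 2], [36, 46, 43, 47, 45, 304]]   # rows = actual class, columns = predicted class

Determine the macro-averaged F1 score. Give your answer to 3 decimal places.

Per-class F1 score (2·TP/(2·TP+FP+FN)):
  3: TP=270, FP=28+51+29+3+36=147, FN=22+28+28+21+36=135 → 540/822 = 0.6569
  9: TP=427, FP=22+37+19+2+46=126, FN=28+26+27+18+25=124 → 854/1104 = 0.7736
  8: TP=340, FP=28+26+34+3+43=134, FN=51+37+45+45+29=207 → 680/1021 = 0.6660
  7: TP=173, FP=28+27+45+8+47=155, FN=29+19+34+10+30=122 → 346/623 = 0.5554
  6: TP=191, FP=21+18+45+10+45=139, FN=3+2+3+8+2=18 → 382/539 = 0.7087
  5: TP=304, FP=36+25+29+30+2=122, FN=36+46+43+47+45=217 → 608/947 = 0.6420
Macro-F1 score = mean = (0.6569 + 0.7736 + 0.6660 + 0.5554 + 0.7087 + 0.6420) / 6 = 0.667

0.667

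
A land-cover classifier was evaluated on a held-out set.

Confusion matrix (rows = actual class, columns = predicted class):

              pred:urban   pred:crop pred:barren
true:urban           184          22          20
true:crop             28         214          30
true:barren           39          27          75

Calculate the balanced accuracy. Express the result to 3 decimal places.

0.711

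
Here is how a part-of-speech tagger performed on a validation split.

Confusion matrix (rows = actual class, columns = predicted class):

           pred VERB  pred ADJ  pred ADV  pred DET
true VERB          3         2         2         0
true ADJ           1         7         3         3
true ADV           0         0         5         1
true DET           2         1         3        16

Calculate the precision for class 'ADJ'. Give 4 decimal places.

0.7000

One-vs-rest for 'ADJ': TP = diagonal; FP = other classes predicted 'ADJ'; FN = 'ADJ' predicted as other.
precision = TP/(TP+FP).
ADJ: TP=7, FP=2+0+1=3 → 7/10 = 0.70000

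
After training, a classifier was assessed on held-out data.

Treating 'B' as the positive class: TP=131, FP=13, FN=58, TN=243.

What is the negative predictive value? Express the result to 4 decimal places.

0.8073

NPV = TN/(TN+FN) = 243/(243+58) = 0.8073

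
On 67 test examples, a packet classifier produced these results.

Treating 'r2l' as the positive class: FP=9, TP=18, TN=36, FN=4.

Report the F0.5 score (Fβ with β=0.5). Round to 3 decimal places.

Fβ = (1+β²)·TP / ((1+β²)·TP + β²·FN + FP), with β²=1/4
= 1.25·18 / (1.25·18 + 0.25·4 + 9) = 0.692

0.692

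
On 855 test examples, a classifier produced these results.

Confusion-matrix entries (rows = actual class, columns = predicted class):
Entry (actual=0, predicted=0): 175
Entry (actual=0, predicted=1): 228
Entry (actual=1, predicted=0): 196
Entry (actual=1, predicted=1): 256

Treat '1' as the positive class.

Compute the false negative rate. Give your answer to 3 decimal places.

0.434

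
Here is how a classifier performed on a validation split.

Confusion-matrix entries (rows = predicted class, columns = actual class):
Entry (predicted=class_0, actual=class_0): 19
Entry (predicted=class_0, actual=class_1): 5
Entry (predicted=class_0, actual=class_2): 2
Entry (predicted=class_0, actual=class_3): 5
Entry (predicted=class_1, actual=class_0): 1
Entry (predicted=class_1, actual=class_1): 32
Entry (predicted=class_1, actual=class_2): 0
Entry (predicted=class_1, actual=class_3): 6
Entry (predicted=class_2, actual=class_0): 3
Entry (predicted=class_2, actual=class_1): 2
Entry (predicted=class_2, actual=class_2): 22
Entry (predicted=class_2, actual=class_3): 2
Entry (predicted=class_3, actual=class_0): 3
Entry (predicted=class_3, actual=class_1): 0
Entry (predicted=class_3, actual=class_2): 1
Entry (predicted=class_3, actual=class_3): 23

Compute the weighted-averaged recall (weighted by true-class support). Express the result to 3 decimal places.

0.762

Per-class recall (TP/(TP+FN)):
  class_0: TP=19, FN=1+3+3=7 → 19/26 = 0.7308
  class_1: TP=32, FN=5+2+0=7 → 32/39 = 0.8205
  class_2: TP=22, FN=2+0+1=3 → 22/25 = 0.8800
  class_3: TP=23, FN=5+6+2=13 → 23/36 = 0.6389
Weighted-recall = Σ (supportᵢ/N)·recallᵢ with N=126: (26/126)·0.7308 + (39/126)·0.8205 + (25/126)·0.8800 + (36/126)·0.6389 = 0.762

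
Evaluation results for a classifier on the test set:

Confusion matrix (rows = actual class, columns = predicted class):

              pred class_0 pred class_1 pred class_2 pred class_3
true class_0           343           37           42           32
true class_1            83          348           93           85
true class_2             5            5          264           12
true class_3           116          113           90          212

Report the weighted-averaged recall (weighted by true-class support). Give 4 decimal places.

0.6207

Per-class recall (TP/(TP+FN)):
  class_0: TP=343, FN=37+42+32=111 → 343/454 = 0.75551
  class_1: TP=348, FN=83+93+85=261 → 348/609 = 0.57143
  class_2: TP=264, FN=5+5+12=22 → 264/286 = 0.92308
  class_3: TP=212, FN=116+113+90=319 → 212/531 = 0.39925
Weighted-recall = Σ (supportᵢ/N)·recallᵢ with N=1880: (454/1880)·0.75551 + (609/1880)·0.57143 + (286/1880)·0.92308 + (531/1880)·0.39925 = 0.6207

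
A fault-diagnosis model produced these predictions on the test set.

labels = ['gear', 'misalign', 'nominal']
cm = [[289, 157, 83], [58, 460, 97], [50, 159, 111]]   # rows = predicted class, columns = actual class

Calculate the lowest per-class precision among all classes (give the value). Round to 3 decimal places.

0.347

Per-class precision (TP/(TP+FP)):
  gear: TP=289, FP=157+83=240 → 289/529 = 0.5463
  misalign: TP=460, FP=58+97=155 → 460/615 = 0.7480
  nominal: TP=111, FP=50+159=209 → 111/320 = 0.3469
Lowest is class 'nominal' with precision = 0.347.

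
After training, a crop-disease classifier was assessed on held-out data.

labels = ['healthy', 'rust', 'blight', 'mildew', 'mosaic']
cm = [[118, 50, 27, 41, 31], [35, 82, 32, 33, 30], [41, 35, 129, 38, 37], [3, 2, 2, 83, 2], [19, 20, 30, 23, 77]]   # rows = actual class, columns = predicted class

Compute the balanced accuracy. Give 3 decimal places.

Balanced accuracy = mean of per-class recall.
  healthy: recall = 118/267 = 0.4419
  rust: recall = 82/212 = 0.3868
  blight: recall = 129/280 = 0.4607
  mildew: recall = 83/92 = 0.9022
  mosaic: recall = 77/169 = 0.4556
Mean = (0.4419 + 0.3868 + 0.4607 + 0.9022 + 0.4556) / 5 = 0.529

0.529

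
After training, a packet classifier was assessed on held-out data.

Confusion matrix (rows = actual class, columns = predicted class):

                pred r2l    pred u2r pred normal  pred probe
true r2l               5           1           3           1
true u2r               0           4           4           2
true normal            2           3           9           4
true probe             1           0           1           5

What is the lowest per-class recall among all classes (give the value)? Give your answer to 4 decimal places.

Per-class recall (TP/(TP+FN)):
  r2l: TP=5, FN=1+3+1=5 → 5/10 = 0.50000
  u2r: TP=4, FN=0+4+2=6 → 4/10 = 0.40000
  normal: TP=9, FN=2+3+4=9 → 9/18 = 0.50000
  probe: TP=5, FN=1+0+1=2 → 5/7 = 0.71429
Lowest is class 'u2r' with recall = 0.4000.

0.4000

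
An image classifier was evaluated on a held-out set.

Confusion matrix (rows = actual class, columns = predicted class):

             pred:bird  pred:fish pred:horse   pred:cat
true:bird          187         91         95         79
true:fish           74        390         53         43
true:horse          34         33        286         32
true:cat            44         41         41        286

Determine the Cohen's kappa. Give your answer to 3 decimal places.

Observed agreement pₒ = trace/N = 1149/1809 = 0.6352
Expected agreement pₑ = Σ (rowᵢ·colᵢ)/N² = (452·339 + 560·555 + 385·475 + 412·440)/1809² = 0.2531
κ = (pₒ − pₑ)/(1 − pₑ) = (0.6352 − 0.2531)/(1 − 0.2531) = 0.512

0.512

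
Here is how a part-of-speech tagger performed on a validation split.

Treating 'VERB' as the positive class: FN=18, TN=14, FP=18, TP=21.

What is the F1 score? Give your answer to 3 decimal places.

0.538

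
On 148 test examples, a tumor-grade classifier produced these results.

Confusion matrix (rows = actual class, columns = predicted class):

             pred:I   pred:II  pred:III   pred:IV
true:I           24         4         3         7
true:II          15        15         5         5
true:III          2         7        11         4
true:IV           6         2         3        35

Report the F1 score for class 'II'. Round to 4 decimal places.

0.4412

F1 score = 2·TP/(2·TP+FP+FN).
II: TP=15, FP=4+7+2=13, FN=15+5+5=25 → 30/68 = 0.44118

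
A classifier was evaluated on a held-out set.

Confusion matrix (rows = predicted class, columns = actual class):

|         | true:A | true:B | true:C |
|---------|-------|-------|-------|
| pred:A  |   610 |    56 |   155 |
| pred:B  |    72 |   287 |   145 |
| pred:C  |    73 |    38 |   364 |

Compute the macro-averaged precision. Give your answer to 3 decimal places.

Per-class precision (TP/(TP+FP)):
  A: TP=610, FP=56+155=211 → 610/821 = 0.7430
  B: TP=287, FP=72+145=217 → 287/504 = 0.5694
  C: TP=364, FP=73+38=111 → 364/475 = 0.7663
Macro-precision = mean = (0.7430 + 0.5694 + 0.7663) / 3 = 0.693

0.693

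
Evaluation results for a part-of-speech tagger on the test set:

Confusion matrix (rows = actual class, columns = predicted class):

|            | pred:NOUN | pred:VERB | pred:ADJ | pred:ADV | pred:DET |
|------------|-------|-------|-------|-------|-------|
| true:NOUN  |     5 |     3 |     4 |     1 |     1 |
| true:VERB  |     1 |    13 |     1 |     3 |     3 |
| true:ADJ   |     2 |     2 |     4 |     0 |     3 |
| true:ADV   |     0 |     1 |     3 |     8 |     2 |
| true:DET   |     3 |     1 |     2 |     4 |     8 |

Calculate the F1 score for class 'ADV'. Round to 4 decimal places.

Treat 'ADV' as positive and all other classes as negative.
F1 score = 2·TP/(2·TP+FP+FN).
ADV: TP=8, FP=1+3+0+4=8, FN=0+1+3+2=6 → 16/30 = 0.53333

0.5333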